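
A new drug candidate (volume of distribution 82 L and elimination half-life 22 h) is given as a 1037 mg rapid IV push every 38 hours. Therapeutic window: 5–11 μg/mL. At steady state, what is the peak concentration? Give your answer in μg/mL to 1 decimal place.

18.1 μg/mL

k = ln2/t½ = ln2/22 ≈ 0.031507 h⁻¹; fraction remaining f = e^(−kτ) = e^(−0.031507×38) ≈ 0.3020.
Accumulation ratio R = 1/(1 − f) ≈ 1/0.6980 ≈ 1.4327.
Single-dose peak C₀ = D/Vd = 1037/82 ≈ 12.646 μg/mL.
Steady-state peak Cmax,ss = C₀·R ≈ 12.646 × 1.4327 ≈ 18.118 μg/mL.
Peak 18.1 μg/mL vs MTC 11 μg/mL: exceeds toxic threshold.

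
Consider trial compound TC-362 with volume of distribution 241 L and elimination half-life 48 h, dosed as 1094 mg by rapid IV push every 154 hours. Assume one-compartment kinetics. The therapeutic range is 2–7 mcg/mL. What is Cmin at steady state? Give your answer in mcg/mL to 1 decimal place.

0.6 mcg/mL

τ/t½ = 154/48 ≈ 3.2083, so fraction remaining f = (1/2)^(154/48) ≈ 0.1082.
Accumulation ratio R = 1/(1 − f) ≈ 1/0.8918 ≈ 1.1213.
Each bolus raises the concentration by D/Vd = 1094/241 ≈ 4.539 mcg/mL.
Steady-state peak Cmax,ss = C₀·R ≈ 4.539 × 1.1213 ≈ 5.090 mcg/mL.
Steady-state trough Cmin,ss = Cmax,ss·f ≈ 5.090 × 0.1082 ≈ 0.551 mcg/mL.
Trough 0.6 mcg/mL vs MEC 2 mcg/mL: subtherapeutic.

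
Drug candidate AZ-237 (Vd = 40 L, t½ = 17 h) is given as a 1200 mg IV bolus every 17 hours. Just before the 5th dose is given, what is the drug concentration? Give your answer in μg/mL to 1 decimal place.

f = (1/2)^(τ/t½) = (1/2)^(17/17) ≈ 0.5000.
C₀ = D/Vd = 1200/40 ≈ 30.000 μg/mL.
Before the 5th dose, 4 doses have been given. Superposition: Cmin = C₀·(f + f² + … + f^4).
≈ 30.000 × (0.5000 + 0.2500 + 0.1250 + 0.0625) ≈ 30.000 × 0.9375 ≈ 28.125 μg/mL.

28.1 μg/mL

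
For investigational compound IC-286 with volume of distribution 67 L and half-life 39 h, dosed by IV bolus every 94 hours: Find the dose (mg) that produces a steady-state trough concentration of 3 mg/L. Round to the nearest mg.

867 mg

τ/t½ = 94/39 ≈ 2.4103, so f = (1/2)^(94/39) ≈ 0.188122.
Cmin,ss = (D/Vd)·f/(1−f), so D = Cmin,ss·Vd·(1−f)/f.
D = 3 × 67 × (1−f)/f ≈ 3 × 67 × 4.31570 ≈ 867.46 mg.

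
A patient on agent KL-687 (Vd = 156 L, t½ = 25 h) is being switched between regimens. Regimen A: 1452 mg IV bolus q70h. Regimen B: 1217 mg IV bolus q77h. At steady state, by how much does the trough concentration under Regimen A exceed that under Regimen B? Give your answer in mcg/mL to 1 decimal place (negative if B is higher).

Regimen A: f = (1/2)^(70/25) ≈ 0.1436; Cmin,ss = (1452/156)·f/(1−f) ≈ 1.561 mcg/mL.
Regimen B: f = (1/2)^(77/25) ≈ 0.1183; Cmin,ss = (1217/156)·f/(1−f) ≈ 1.047 mcg/mL.
Difference ≈ 1.561 − 1.047 ≈ 0.514 mcg/mL.

0.5 mcg/mL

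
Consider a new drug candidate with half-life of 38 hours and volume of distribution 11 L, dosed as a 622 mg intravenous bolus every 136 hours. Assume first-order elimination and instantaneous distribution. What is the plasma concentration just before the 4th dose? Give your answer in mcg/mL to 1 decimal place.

5.2 mcg/mL

f = (1/2)^(τ/t½) = (1/2)^(136/38) ≈ 0.0837.
C₀ = D/Vd = 622/11 ≈ 56.545 mcg/mL.
Before the 4th dose, 3 doses have been given. Superposition: Cmin = C₀·(f + f² + … + f^3).
≈ 56.545 × (0.0837 + 0.0070 + 0.0006) ≈ 56.545 × 0.0913 ≈ 5.163 mcg/mL.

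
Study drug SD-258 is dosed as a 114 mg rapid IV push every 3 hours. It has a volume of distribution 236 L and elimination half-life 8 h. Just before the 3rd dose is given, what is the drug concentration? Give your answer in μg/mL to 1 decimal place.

0.7 μg/mL

f = (1/2)^(τ/t½) = (1/2)^(3/8) ≈ 0.7711.
C₀ = D/Vd = 114/236 ≈ 0.483 μg/mL.
Before the 3rd dose, 2 doses have been given. Superposition: Cmin = C₀·(f + f²).
≈ 0.483 × (0.7711 + 0.5946) ≈ 0.483 × 1.3657 ≈ 0.660 μg/mL.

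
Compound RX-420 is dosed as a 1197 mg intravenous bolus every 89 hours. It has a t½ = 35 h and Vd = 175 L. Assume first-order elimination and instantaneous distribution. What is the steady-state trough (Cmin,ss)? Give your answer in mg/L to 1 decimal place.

k = ln2/t½ = ln2/35 ≈ 0.019804 h⁻¹; fraction remaining f = e^(−kτ) = e^(−0.019804×89) ≈ 0.1716.
Each bolus raises the concentration by D/Vd = 1197/175 ≈ 6.840 mg/L.
Steady-state trough Cmin,ss = C₀·f/(1−f) ≈ 6.840 × 0.1716/0.8284 ≈ 1.417 mg/L.

1.4 mg/L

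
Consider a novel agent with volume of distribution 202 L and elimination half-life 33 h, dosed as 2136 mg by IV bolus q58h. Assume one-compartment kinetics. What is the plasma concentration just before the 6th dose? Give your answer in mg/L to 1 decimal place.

4.4 mg/L

f = (1/2)^(τ/t½) = (1/2)^(58/33) ≈ 0.2957.
C₀ = D/Vd = 2136/202 ≈ 10.574 mg/L.
Before the 6th dose, 5 doses have been given. Superposition: Cmin = C₀·(f + f² + … + f^5).
≈ 10.574 × (0.2957 + 0.0874 + 0.0259 + 0.0076 + 0.0023) ≈ 10.574 × 0.4189 ≈ 4.429 mg/L.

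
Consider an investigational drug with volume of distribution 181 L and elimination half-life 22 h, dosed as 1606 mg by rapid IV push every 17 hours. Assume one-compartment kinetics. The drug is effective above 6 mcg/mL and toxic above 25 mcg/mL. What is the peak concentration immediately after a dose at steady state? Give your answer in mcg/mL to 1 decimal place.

Over one 17-h interval, 17/22 ≈ 0.77273 half-lives elapse, leaving f ≈ 0.5853 of each dose.
At steady state, accumulation factor R = 1/(1 − e^(−kτ)) ≈ 2.4114.
Single-dose peak C₀ = D/Vd = 1606/181 ≈ 8.873 mcg/mL.
Steady-state peak Cmax,ss = C₀·R ≈ 8.873 × 2.4114 ≈ 21.396 mcg/mL.
Peak 21.4 mcg/mL vs MTC 25 mcg/mL: below toxic threshold.

21.4 mcg/mL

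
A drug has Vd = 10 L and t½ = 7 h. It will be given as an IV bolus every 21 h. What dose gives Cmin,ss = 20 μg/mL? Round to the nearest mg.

1400 mg

τ/t½ = 21/7 ≈ 3, so f = (1/2)^(21/7) ≈ 0.125000.
Cmin,ss = (D/Vd)·f/(1−f), so D = Cmin,ss·Vd·(1−f)/f.
D = 20 × 10 × (1−f)/f ≈ 20 × 10 × 7.00000 ≈ 1400.00 mg.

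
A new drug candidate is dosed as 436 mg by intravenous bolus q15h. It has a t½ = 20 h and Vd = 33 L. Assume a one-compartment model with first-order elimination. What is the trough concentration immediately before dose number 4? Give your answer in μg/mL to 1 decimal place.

15.3 μg/mL

f = (1/2)^(τ/t½) = (1/2)^(15/20) ≈ 0.5946.
C₀ = D/Vd = 436/33 ≈ 13.212 μg/mL.
Before the 4th dose, 3 doses have been given. Superposition: Cmin = C₀·(f + f² + … + f^3).
≈ 13.212 × (0.5946 + 0.3535 + 0.2102) ≈ 13.212 × 1.1583 ≈ 15.303 μg/mL.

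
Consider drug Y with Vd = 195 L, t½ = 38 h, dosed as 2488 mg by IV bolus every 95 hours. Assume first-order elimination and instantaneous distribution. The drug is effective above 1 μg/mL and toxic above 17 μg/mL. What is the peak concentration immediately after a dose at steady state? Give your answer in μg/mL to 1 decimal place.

15.5 μg/mL

Over one 95-h interval, 95/38 ≈ 2.5 half-lives elapse, leaving f ≈ 0.1768 of each dose.
At steady state, accumulation factor R = 1/(1 − e^(−kτ)) ≈ 1.2148.
Single-dose peak C₀ = D/Vd = 2488/195 ≈ 12.759 μg/mL.
Steady-state peak Cmax,ss = C₀·R ≈ 12.759 × 1.2148 ≈ 15.500 μg/mL.
Peak 15.5 μg/mL vs MTC 17 μg/mL: below toxic threshold.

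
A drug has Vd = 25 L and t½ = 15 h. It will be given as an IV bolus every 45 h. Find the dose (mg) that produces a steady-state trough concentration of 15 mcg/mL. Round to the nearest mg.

τ/t½ = 45/15 ≈ 3, so f = (1/2)^(45/15) ≈ 0.125000.
Cmin,ss = (D/Vd)·f/(1−f), so D = Cmin,ss·Vd·(1−f)/f.
D = 15 × 25 × (1−f)/f ≈ 15 × 25 × 7.00000 ≈ 2625.00 mg.

2625 mg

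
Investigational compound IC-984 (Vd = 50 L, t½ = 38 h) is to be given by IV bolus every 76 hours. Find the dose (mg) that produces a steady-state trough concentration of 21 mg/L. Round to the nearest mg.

3150 mg

τ/t½ = 76/38 ≈ 2, so f = (1/2)^(76/38) ≈ 0.250000.
Cmin,ss = (D/Vd)·f/(1−f), so D = Cmin,ss·Vd·(1−f)/f.
D = 21 × 50 × (1−f)/f ≈ 21 × 50 × 3.00000 ≈ 3150.00 mg.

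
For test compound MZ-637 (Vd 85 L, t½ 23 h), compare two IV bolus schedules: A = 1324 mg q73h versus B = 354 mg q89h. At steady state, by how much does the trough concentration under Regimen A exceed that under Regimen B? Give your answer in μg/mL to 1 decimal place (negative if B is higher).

1.6 μg/mL

Regimen A: f = (1/2)^(73/23) ≈ 0.1108; Cmin,ss = (1324/85)·f/(1−f) ≈ 1.941 μg/mL.
Regimen B: f = (1/2)^(89/23) ≈ 0.0684; Cmin,ss = (354/85)·f/(1−f) ≈ 0.306 μg/mL.
Difference ≈ 1.941 − 0.306 ≈ 1.635 μg/mL.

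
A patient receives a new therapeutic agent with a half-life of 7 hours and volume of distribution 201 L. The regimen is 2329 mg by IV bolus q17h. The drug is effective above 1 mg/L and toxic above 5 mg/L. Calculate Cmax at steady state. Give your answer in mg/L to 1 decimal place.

14.2 mg/L

Over one 17-h interval, 17/7 ≈ 2.4286 half-lives elapse, leaving f ≈ 0.1857 of each dose.
Accumulation ratio R = 1/(1 − f) ≈ 1/0.8143 ≈ 1.2280.
Each bolus raises the concentration by D/Vd = 2329/201 ≈ 11.587 mg/L.
Steady-state peak Cmax,ss = C₀·R ≈ 11.587 × 1.2280 ≈ 14.229 mg/L.
Peak 14.2 mg/L vs MTC 5 mg/L: exceeds toxic threshold.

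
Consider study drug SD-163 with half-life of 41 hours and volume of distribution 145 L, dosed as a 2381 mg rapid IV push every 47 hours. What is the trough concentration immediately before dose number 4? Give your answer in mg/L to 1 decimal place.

f = (1/2)^(τ/t½) = (1/2)^(47/41) ≈ 0.4518.
C₀ = D/Vd = 2381/145 ≈ 16.421 mg/L.
Before the 4th dose, 3 doses have been given. Superposition: Cmin = C₀·(f + f² + … + f^3).
≈ 16.421 × (0.4518 + 0.2041 + 0.0922) ≈ 16.421 × 0.7481 ≈ 12.285 mg/L.

12.3 mg/L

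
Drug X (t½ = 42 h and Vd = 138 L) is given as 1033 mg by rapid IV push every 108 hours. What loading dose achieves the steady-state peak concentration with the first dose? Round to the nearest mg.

1242 mg

f = (1/2)^(108/42) ≈ 0.168238; accumulation ratio R = 1/(1−f) ≈ 1.20227.
Loading dose to hit Cmax,ss on first dose: D_load = D_maint·R ≈ 1033 × 1.20227 ≈ 1241.94 mg.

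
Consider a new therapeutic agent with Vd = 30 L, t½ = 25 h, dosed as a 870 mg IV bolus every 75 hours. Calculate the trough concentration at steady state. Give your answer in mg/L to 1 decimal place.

4.1 mg/L

τ = 75 h = 3 half-lives, so f = (1/2)^3 = 0.125.
At steady state, R = 1/(1 − 0.125) = 8/7.
Single-dose peak C₀ = D/Vd = 870/30 = 29 mg/L.
Steady-state peak Cmax,ss = C₀·R = 29 × 8/7 ≈ 33.143 mg/L.
Steady-state trough Cmin,ss = Cmax,ss·f ≈ 33.143 × 0.125 ≈ 4.143 mg/L.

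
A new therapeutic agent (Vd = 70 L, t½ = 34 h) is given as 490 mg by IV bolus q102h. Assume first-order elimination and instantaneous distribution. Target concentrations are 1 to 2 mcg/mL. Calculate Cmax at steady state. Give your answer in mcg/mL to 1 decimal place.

The dosing interval is 3 half-lives, so f = 2^(−3) = 0.125.
Accumulation ratio R = 1/(1 − f) = 1/0.875 = 8/7.
Single-dose peak C₀ = D/Vd = 490/70 = 7 mcg/mL.
Steady-state peak Cmax,ss = C₀·R = 7 × 8/7 ≈ 8.000 mcg/mL.
Peak 8.0 mcg/mL vs MTC 2 mcg/mL: exceeds toxic threshold.

8.0 mcg/mL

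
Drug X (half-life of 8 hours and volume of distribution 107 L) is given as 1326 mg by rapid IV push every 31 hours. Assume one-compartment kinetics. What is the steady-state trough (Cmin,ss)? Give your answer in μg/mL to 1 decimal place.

0.9 μg/mL

k = ln2/t½ = ln2/8 ≈ 0.086643 h⁻¹; fraction remaining f = e^(−kτ) = e^(−0.086643×31) ≈ 0.0682.
At steady state, accumulation factor R = 1/(1 − e^(−kτ)) ≈ 1.0732.
Each bolus raises the concentration by D/Vd = 1326/107 ≈ 12.393 μg/mL.
Cmax,ss = C₀/(1 − f) ≈ 12.393/0.9318 ≈ 13.300 μg/mL.
One interval later, Cmin,ss = Cmax,ss·e^(−kτ) ≈ 13.300 × 0.0682 ≈ 0.907 μg/mL.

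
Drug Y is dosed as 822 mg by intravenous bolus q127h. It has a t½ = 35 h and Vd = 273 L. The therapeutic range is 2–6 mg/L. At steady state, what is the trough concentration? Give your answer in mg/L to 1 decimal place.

τ/t½ = 127/35 ≈ 3.6286, so fraction remaining f = (1/2)^(127/35) ≈ 0.0809.
At steady state, accumulation factor R = 1/(1 − e^(−kτ)) ≈ 1.0880.
Single-dose peak C₀ = D/Vd = 822/273 ≈ 3.011 mg/L.
Cmax,ss = C₀/(1 − f) ≈ 3.011/0.9191 ≈ 3.276 mg/L.
One interval later, Cmin,ss = Cmax,ss·e^(−kτ) ≈ 3.276 × 0.0809 ≈ 0.265 mg/L.
Trough 0.3 mg/L vs MEC 2 mg/L: subtherapeutic.

0.3 mg/L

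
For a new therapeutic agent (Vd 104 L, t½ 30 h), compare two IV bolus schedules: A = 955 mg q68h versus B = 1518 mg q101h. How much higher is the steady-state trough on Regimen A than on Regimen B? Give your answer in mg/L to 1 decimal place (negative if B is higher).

0.8 mg/L

Regimen A: f = (1/2)^(68/30) ≈ 0.2078; Cmin,ss = (955/104)·f/(1−f) ≈ 2.409 mg/L.
Regimen B: f = (1/2)^(101/30) ≈ 0.0969; Cmin,ss = (1518/104)·f/(1−f) ≈ 1.566 mg/L.
Difference ≈ 2.409 − 1.566 ≈ 0.843 mg/L.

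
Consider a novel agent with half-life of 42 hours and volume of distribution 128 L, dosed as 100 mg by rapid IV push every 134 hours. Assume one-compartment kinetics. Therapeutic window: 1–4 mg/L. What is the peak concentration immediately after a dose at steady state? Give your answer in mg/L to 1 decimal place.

0.9 mg/L

k = ln2/t½ = ln2/42 ≈ 0.016504 h⁻¹; fraction remaining f = e^(−kτ) = e^(−0.016504×134) ≈ 0.1095.
Accumulation ratio R = 1/(1 − f) ≈ 1/0.8905 ≈ 1.1230.
Each bolus raises the concentration by D/Vd = 100/128 ≈ 0.781 mg/L.
Steady-state peak Cmax,ss = C₀·R ≈ 0.781 × 1.1230 ≈ 0.877 mg/L.
Peak 0.9 mg/L vs MTC 4 mg/L: below toxic threshold.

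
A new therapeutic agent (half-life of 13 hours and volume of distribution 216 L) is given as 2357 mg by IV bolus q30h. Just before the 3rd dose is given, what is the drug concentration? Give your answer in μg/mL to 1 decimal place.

2.6 μg/mL

f = (1/2)^(τ/t½) = (1/2)^(30/13) ≈ 0.2020.
C₀ = D/Vd = 2357/216 ≈ 10.912 μg/mL.
Before the 3rd dose, 2 doses have been given. Superposition: Cmin = C₀·(f + f²).
≈ 10.912 × (0.2020 + 0.0408) ≈ 10.912 × 0.2428 ≈ 2.649 μg/mL.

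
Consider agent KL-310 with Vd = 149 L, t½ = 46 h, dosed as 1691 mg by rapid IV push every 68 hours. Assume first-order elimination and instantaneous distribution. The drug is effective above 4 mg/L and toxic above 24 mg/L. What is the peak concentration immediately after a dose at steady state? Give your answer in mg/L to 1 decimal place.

17.7 mg/L

τ/t½ = 68/46 ≈ 1.4783, so fraction remaining f = (1/2)^(68/46) ≈ 0.3589.
At steady state, accumulation factor R = 1/(1 − e^(−kτ)) ≈ 1.5598.
Single-dose peak C₀ = D/Vd = 1691/149 ≈ 11.349 mg/L.
Cmax,ss = C₀/(1 − f) ≈ 11.349/0.6411 ≈ 17.702 mg/L.
Peak 17.7 mg/L vs MTC 24 mg/L: below toxic threshold.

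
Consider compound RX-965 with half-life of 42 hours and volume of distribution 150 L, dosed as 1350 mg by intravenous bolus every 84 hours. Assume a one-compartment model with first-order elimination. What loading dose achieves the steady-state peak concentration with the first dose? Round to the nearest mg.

1800 mg

f = (1/2)^(84/42) ≈ 0.250000; accumulation ratio R = 1/(1−f) ≈ 1.33333.
Loading dose to hit Cmax,ss on first dose: D_load = D_maint·R ≈ 1350 × 1.33333 ≈ 1800.00 mg.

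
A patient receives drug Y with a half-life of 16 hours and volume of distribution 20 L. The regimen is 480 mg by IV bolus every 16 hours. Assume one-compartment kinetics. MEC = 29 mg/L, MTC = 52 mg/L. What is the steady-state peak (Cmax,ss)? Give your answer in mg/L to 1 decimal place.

48.0 mg/L

The dosing interval is 1 half-life, so f = 2^(−1) = 0.5.
Accumulation ratio R = 1/(1 − f) = 1/0.5 = 2/1.
Single-dose peak C₀ = D/Vd = 480/20 = 24 mg/L.
Steady-state peak Cmax,ss = C₀·R = 24 × 2/1 ≈ 48.000 mg/L.
Peak 48.0 mg/L vs MTC 52 mg/L: below toxic threshold.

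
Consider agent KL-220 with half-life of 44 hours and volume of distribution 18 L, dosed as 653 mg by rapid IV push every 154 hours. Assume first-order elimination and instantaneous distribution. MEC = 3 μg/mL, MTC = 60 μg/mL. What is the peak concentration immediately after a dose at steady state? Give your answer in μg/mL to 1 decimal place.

39.8 μg/mL

τ/t½ = 154/44 ≈ 3.5, so fraction remaining f = (1/2)^(154/44) ≈ 0.0884.
At steady state, accumulation factor R = 1/(1 − e^(−kτ)) ≈ 1.0970.
Single-dose peak C₀ = D/Vd = 653/18 ≈ 36.278 μg/mL.
Steady-state peak Cmax,ss = C₀·R ≈ 36.278 × 1.0970 ≈ 39.797 μg/mL.
Peak 39.8 μg/mL vs MTC 60 μg/mL: below toxic threshold.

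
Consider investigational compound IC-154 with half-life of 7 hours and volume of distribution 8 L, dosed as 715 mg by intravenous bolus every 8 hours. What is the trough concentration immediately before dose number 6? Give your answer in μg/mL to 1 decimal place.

f = (1/2)^(τ/t½) = (1/2)^(8/7) ≈ 0.4529.
C₀ = D/Vd = 715/8 ≈ 89.375 μg/mL.
Before the 6th dose, 5 doses have been given. Superposition: Cmin = C₀·(f + f² + … + f^5).
≈ 89.375 × (0.4529 + 0.2051 + 0.0929 + 0.0421 + 0.0191) ≈ 89.375 × 0.8121 ≈ 72.581 μg/mL.

72.6 μg/mL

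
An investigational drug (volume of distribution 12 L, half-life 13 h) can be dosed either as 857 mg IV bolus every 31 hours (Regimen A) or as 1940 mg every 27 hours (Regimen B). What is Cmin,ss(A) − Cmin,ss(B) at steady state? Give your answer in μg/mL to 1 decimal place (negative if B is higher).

-33.3 μg/mL

Regimen A: f = (1/2)^(31/13) ≈ 0.1915; Cmin,ss = (857/12)·f/(1−f) ≈ 16.916 μg/mL.
Regimen B: f = (1/2)^(27/13) ≈ 0.2370; Cmin,ss = (1940/12)·f/(1−f) ≈ 50.216 μg/mL.
Difference ≈ 16.916 − 50.216 ≈ -33.300 μg/mL.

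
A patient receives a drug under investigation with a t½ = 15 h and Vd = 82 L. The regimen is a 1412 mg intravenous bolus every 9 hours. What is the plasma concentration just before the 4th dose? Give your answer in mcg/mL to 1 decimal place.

23.8 mcg/mL

f = (1/2)^(τ/t½) = (1/2)^(9/15) ≈ 0.6598.
C₀ = D/Vd = 1412/82 ≈ 17.220 mcg/mL.
Before the 4th dose, 3 doses have been given. Superposition: Cmin = C₀·(f + f² + … + f^3).
≈ 17.220 × (0.6598 + 0.4353 + 0.2872) ≈ 17.220 × 1.3823 ≈ 23.803 mcg/mL.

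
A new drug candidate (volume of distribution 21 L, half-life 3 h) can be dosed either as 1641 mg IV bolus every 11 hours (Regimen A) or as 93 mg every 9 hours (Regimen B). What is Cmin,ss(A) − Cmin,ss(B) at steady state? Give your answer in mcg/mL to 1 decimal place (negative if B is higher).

Regimen A: f = (1/2)^(11/3) ≈ 0.0787; Cmin,ss = (1641/21)·f/(1−f) ≈ 6.675 mcg/mL.
Regimen B: f = (1/2)^(9/3) ≈ 0.1250; Cmin,ss = (93/21)·f/(1−f) ≈ 0.633 mcg/mL.
Difference ≈ 6.675 − 0.633 ≈ 6.042 mcg/mL.

6.0 mcg/mL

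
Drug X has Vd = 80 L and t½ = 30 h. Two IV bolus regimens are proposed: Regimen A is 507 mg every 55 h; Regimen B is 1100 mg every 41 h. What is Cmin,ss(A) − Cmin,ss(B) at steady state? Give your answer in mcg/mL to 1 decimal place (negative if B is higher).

Regimen A: f = (1/2)^(55/30) ≈ 0.2806; Cmin,ss = (507/80)·f/(1−f) ≈ 2.472 mcg/mL.
Regimen B: f = (1/2)^(41/30) ≈ 0.3878; Cmin,ss = (1100/80)·f/(1−f) ≈ 8.710 mcg/mL.
Difference ≈ 2.472 − 8.710 ≈ -6.238 mcg/mL.

-6.2 mcg/mL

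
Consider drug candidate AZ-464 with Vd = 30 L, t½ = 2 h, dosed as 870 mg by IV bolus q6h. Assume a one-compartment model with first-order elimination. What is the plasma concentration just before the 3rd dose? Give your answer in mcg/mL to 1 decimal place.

4.1 mcg/mL

f = (1/2)^(τ/t½) = (1/2)^(6/2) ≈ 0.1250.
C₀ = D/Vd = 870/30 ≈ 29.000 mcg/mL.
Before the 3rd dose, 2 doses have been given. Superposition: Cmin = C₀·(f + f²).
≈ 29.000 × (0.1250 + 0.0156) ≈ 29.000 × 0.1406 ≈ 4.077 mcg/mL.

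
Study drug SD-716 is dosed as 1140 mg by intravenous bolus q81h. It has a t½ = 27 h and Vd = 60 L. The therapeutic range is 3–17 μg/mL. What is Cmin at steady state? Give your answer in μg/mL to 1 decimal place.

τ = 81 h = 3 half-lives, so f = (1/2)^3 = 0.125.
Accumulation ratio R = 1/(1 − f) = 1/0.875 = 8/7.
Single-dose peak C₀ = D/Vd = 1140/60 = 19 μg/mL.
Steady-state peak Cmax,ss = C₀·R = 19 × 8/7 ≈ 21.714 μg/mL.
Steady-state trough Cmin,ss = Cmax,ss·f ≈ 21.714 × 0.125 ≈ 2.714 μg/mL.
Trough 2.7 μg/mL vs MEC 3 μg/mL: subtherapeutic.

2.7 μg/mL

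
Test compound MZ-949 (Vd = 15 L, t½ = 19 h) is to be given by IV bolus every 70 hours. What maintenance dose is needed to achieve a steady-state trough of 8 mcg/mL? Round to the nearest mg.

1423 mg

τ/t½ = 70/19 ≈ 3.6842, so f = (1/2)^(70/19) ≈ 0.077793.
Cmin,ss = (D/Vd)·f/(1−f), so D = Cmin,ss·Vd·(1−f)/f.
D = 8 × 15 × (1−f)/f ≈ 8 × 15 × 11.85463 ≈ 1422.56 mg.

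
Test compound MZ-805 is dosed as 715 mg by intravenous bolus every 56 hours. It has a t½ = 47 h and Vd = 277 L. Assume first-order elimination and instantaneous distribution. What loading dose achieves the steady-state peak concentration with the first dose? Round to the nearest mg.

1272 mg

f = (1/2)^(56/47) ≈ 0.437851; accumulation ratio R = 1/(1−f) ≈ 1.77889.
Loading dose to hit Cmax,ss on first dose: D_load = D_maint·R ≈ 715 × 1.77889 ≈ 1271.91 mg.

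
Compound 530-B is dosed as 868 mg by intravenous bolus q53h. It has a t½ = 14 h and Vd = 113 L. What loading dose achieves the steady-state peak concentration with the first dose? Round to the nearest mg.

f = (1/2)^(53/14) ≈ 0.072508; accumulation ratio R = 1/(1−f) ≈ 1.07818.
Loading dose to hit Cmax,ss on first dose: D_load = D_maint·R ≈ 868 × 1.07818 ≈ 935.86 mg.

936 mg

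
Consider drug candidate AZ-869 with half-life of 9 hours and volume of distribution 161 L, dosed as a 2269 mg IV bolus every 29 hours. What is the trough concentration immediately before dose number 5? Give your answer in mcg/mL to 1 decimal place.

1.7 mcg/mL

f = (1/2)^(τ/t½) = (1/2)^(29/9) ≈ 0.1072.
C₀ = D/Vd = 2269/161 ≈ 14.093 mcg/mL.
Before the 5th dose, 4 doses have been given. Superposition: Cmin = C₀·(f + f² + … + f^4).
≈ 14.093 × (0.1072 + 0.0115 + 0.0012 + 0.0001) ≈ 14.093 × 0.1200 ≈ 1.691 mcg/mL.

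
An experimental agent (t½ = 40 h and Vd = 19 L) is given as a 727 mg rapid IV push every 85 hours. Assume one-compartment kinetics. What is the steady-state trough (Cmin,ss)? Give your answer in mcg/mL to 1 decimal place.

Over one 85-h interval, 85/40 ≈ 2.125 half-lives elapse, leaving f ≈ 0.2293 of each dose.
Accumulation ratio R = 1/(1 − f) ≈ 1/0.7707 ≈ 1.2975.
Each bolus raises the concentration by D/Vd = 727/19 ≈ 38.263 mcg/mL.
Steady-state peak Cmax,ss = C₀·R ≈ 38.263 × 1.2975 ≈ 49.646 mcg/mL.
One interval later, Cmin,ss = Cmax,ss·e^(−kτ) ≈ 49.646 × 0.2293 ≈ 11.384 mcg/mL.

11.4 mcg/mL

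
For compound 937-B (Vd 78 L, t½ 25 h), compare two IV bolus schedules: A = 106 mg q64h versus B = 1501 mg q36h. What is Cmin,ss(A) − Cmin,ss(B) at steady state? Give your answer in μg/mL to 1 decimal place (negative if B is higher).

-11.0 μg/mL

Regimen A: f = (1/2)^(64/25) ≈ 0.1696; Cmin,ss = (106/78)·f/(1−f) ≈ 0.278 μg/mL.
Regimen B: f = (1/2)^(36/25) ≈ 0.3686; Cmin,ss = (1501/78)·f/(1−f) ≈ 11.234 μg/mL.
Difference ≈ 0.278 − 11.234 ≈ -10.956 μg/mL.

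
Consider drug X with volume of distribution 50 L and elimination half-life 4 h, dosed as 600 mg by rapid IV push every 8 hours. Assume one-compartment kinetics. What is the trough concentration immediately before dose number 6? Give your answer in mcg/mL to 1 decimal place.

4.0 mcg/mL

f = (1/2)^(τ/t½) = (1/2)^(8/4) ≈ 0.2500.
C₀ = D/Vd = 600/50 ≈ 12.000 mcg/mL.
Before the 6th dose, 5 doses have been given. Superposition: Cmin = C₀·(f + f² + … + f^5).
≈ 12.000 × (0.2500 + 0.0625 + 0.0156 + 0.0039 + 0.0010) ≈ 12.000 × 0.3330 ≈ 3.996 mcg/mL.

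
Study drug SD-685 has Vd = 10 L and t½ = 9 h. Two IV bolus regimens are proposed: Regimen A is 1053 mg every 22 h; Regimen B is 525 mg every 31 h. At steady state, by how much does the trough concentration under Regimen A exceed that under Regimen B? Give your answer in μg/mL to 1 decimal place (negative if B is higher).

18.4 μg/mL

Regimen A: f = (1/2)^(22/9) ≈ 0.1837; Cmin,ss = (1053/10)·f/(1−f) ≈ 23.697 μg/mL.
Regimen B: f = (1/2)^(31/9) ≈ 0.0919; Cmin,ss = (525/10)·f/(1−f) ≈ 5.313 μg/mL.
Difference ≈ 23.697 − 5.313 ≈ 18.384 μg/mL.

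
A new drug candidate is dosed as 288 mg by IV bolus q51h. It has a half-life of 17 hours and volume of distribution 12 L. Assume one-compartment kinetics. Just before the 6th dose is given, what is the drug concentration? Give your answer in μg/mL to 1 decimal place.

f = (1/2)^(τ/t½) = (1/2)^(51/17) ≈ 0.1250.
C₀ = D/Vd = 288/12 ≈ 24.000 μg/mL.
Before the 6th dose, 5 doses have been given. Superposition: Cmin = C₀·(f + f² + … + f^5).
≈ 24.000 × (0.1250 + 0.0156 + 0.0020 + 0.0002 + 0.0000) ≈ 24.000 × 0.1428 ≈ 3.427 μg/mL.

3.4 μg/mL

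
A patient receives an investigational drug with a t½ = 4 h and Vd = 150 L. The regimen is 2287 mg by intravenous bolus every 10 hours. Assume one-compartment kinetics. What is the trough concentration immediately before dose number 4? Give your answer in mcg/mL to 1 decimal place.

f = (1/2)^(τ/t½) = (1/2)^(10/4) ≈ 0.1768.
C₀ = D/Vd = 2287/150 ≈ 15.247 mcg/mL.
Before the 4th dose, 3 doses have been given. Superposition: Cmin = C₀·(f + f² + … + f^3).
≈ 15.247 × (0.1768 + 0.0313 + 0.0055) ≈ 15.247 × 0.2136 ≈ 3.257 mcg/mL.

3.3 mcg/mL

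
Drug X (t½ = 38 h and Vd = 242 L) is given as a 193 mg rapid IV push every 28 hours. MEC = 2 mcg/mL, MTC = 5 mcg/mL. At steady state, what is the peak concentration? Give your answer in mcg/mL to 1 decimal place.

Over one 28-h interval, 28/38 ≈ 0.73684 half-lives elapse, leaving f ≈ 0.6001 of each dose.
At steady state, accumulation factor R = 1/(1 − e^(−kτ)) ≈ 2.5006.
Each bolus raises the concentration by D/Vd = 193/242 ≈ 0.798 mcg/mL.
Steady-state peak Cmax,ss = C₀·R ≈ 0.798 × 2.5006 ≈ 1.995 mcg/mL.
Peak 2.0 mcg/mL vs MTC 5 mcg/mL: below toxic threshold.

2.0 mcg/mL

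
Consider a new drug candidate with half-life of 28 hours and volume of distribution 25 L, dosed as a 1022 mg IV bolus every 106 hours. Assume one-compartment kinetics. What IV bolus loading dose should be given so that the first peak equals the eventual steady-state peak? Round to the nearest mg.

f = (1/2)^(106/28) ≈ 0.072508; accumulation ratio R = 1/(1−f) ≈ 1.07818.
Loading dose to hit Cmax,ss on first dose: D_load = D_maint·R ≈ 1022 × 1.07818 ≈ 1101.90 mg.

1102 mg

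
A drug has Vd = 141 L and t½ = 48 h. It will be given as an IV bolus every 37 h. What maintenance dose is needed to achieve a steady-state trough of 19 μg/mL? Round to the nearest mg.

1892 mg

τ/t½ = 37/48 ≈ 0.77083, so f = (1/2)^(37/48) ≈ 0.586079.
Cmin,ss = (D/Vd)·f/(1−f), so D = Cmin,ss·Vd·(1−f)/f.
D = 19 × 141 × (1−f)/f ≈ 19 × 141 × 0.70625 ≈ 1892.04 mg.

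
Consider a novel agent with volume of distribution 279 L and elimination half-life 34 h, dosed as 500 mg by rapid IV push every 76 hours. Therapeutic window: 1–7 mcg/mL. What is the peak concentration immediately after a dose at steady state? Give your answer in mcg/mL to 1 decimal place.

2.3 mcg/mL

Over one 76-h interval, 76/34 ≈ 2.2353 half-lives elapse, leaving f ≈ 0.2124 of each dose.
Accumulation ratio R = 1/(1 − f) ≈ 1/0.7876 ≈ 1.2697.
Single-dose peak C₀ = D/Vd = 500/279 ≈ 1.792 mcg/mL.
Steady-state peak Cmax,ss = C₀·R ≈ 1.792 × 1.2697 ≈ 2.275 mcg/mL.
Peak 2.3 mcg/mL vs MTC 7 mcg/mL: below toxic threshold.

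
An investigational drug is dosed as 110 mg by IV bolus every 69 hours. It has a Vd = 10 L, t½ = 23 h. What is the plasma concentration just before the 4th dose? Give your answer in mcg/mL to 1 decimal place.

f = (1/2)^(τ/t½) = (1/2)^(69/23) ≈ 0.1250.
C₀ = D/Vd = 110/10 ≈ 11.000 mcg/mL.
Before the 4th dose, 3 doses have been given. Superposition: Cmin = C₀·(f + f² + … + f^3).
≈ 11.000 × (0.1250 + 0.0156 + 0.0020) ≈ 11.000 × 0.1426 ≈ 1.569 mcg/mL.

1.6 mcg/mL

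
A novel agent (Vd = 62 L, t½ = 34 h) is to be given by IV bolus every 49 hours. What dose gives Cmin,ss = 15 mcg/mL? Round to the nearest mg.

τ/t½ = 49/34 ≈ 1.4412, so f = (1/2)^(49/34) ≈ 0.368267.
Cmin,ss = (D/Vd)·f/(1−f), so D = Cmin,ss·Vd·(1−f)/f.
D = 15 × 62 × (1−f)/f ≈ 15 × 62 × 1.71542 ≈ 1595.34 mg.

1595 mg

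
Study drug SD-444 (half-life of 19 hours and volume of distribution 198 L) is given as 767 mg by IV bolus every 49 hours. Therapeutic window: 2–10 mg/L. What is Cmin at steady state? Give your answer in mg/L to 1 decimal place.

0.8 mg/L

τ/t½ = 49/19 ≈ 2.5789, so fraction remaining f = (1/2)^(49/19) ≈ 0.1674.
Each bolus raises the concentration by D/Vd = 767/198 ≈ 3.874 mg/L.
Steady-state trough Cmin,ss = C₀·f/(1−f) ≈ 3.874 × 0.1674/0.8326 ≈ 0.779 mg/L.
Trough 0.8 mg/L vs MEC 2 mg/L: subtherapeutic.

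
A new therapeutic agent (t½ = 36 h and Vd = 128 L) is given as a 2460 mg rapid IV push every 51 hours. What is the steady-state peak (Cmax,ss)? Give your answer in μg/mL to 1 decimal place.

30.7 μg/mL

Over one 51-h interval, 51/36 ≈ 1.4167 half-lives elapse, leaving f ≈ 0.3746 of each dose.
At steady state, accumulation factor R = 1/(1 − e^(−kτ)) ≈ 1.5990.
Single-dose peak C₀ = D/Vd = 2460/128 ≈ 19.219 μg/mL.
Steady-state peak Cmax,ss = C₀·R ≈ 19.219 × 1.5990 ≈ 30.731 μg/mL.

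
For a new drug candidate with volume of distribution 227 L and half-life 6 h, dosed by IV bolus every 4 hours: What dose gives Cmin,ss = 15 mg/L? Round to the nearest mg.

2000 mg

τ/t½ = 4/6 ≈ 0.66667, so f = (1/2)^(4/6) ≈ 0.629961.
Cmin,ss = (D/Vd)·f/(1−f), so D = Cmin,ss·Vd·(1−f)/f.
D = 15 × 227 × (1−f)/f ≈ 15 × 227 × 0.58740 ≈ 2000.10 mg.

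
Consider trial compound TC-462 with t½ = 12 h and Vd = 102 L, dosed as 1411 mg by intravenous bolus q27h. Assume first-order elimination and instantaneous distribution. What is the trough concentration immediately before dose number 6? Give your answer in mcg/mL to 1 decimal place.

f = (1/2)^(τ/t½) = (1/2)^(27/12) ≈ 0.2102.
C₀ = D/Vd = 1411/102 ≈ 13.833 mcg/mL.
Before the 6th dose, 5 doses have been given. Superposition: Cmin = C₀·(f + f² + … + f^5).
≈ 13.833 × (0.2102 + 0.0442 + 0.0093 + 0.0020 + 0.0004) ≈ 13.833 × 0.2661 ≈ 3.681 mcg/mL.

3.7 mcg/mL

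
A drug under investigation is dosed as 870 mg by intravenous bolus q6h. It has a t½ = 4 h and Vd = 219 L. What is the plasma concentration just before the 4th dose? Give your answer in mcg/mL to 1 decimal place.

f = (1/2)^(τ/t½) = (1/2)^(6/4) ≈ 0.3536.
C₀ = D/Vd = 870/219 ≈ 3.973 mcg/mL.
Before the 4th dose, 3 doses have been given. Superposition: Cmin = C₀·(f + f² + … + f^3).
≈ 3.973 × (0.3536 + 0.1250 + 0.0442) ≈ 3.973 × 0.5228 ≈ 2.077 mcg/mL.

2.1 mcg/mL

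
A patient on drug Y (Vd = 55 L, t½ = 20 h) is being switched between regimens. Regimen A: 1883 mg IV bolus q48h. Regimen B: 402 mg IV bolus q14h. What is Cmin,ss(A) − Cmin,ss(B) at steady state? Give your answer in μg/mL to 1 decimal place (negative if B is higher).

-3.7 μg/mL

Regimen A: f = (1/2)^(48/20) ≈ 0.1895; Cmin,ss = (1883/55)·f/(1−f) ≈ 8.005 μg/mL.
Regimen B: f = (1/2)^(14/20) ≈ 0.6156; Cmin,ss = (402/55)·f/(1−f) ≈ 11.705 μg/mL.
Difference ≈ 8.005 − 11.705 ≈ -3.700 μg/mL.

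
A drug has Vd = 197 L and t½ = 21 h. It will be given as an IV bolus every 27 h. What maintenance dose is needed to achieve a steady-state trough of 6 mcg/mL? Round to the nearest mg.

τ/t½ = 27/21 ≈ 1.2857, so f = (1/2)^(27/21) ≈ 0.410168.
Cmin,ss = (D/Vd)·f/(1−f), so D = Cmin,ss·Vd·(1−f)/f.
D = 6 × 197 × (1−f)/f ≈ 6 × 197 × 1.43803 ≈ 1699.75 mg.

1700 mg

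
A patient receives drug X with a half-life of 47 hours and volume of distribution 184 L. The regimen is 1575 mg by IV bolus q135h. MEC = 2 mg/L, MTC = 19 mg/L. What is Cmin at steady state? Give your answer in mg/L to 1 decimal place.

1.4 mg/L

τ/t½ = 135/47 ≈ 2.8723, so fraction remaining f = (1/2)^(135/47) ≈ 0.1366.
Each bolus raises the concentration by D/Vd = 1575/184 ≈ 8.560 mg/L.
Steady-state trough Cmin,ss = C₀·f/(1−f) ≈ 8.560 × 0.1366/0.8634 ≈ 1.354 mg/L.
Trough 1.4 mg/L vs MEC 2 mg/L: subtherapeutic.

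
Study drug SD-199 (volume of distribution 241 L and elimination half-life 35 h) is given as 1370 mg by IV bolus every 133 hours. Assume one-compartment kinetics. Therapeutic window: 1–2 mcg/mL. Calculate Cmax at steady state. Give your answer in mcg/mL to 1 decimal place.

6.1 mcg/mL

Over one 133-h interval, 133/35 ≈ 3.8 half-lives elapse, leaving f ≈ 0.0718 of each dose.
At steady state, accumulation factor R = 1/(1 − e^(−kτ)) ≈ 1.0774.
Each bolus raises the concentration by D/Vd = 1370/241 ≈ 5.685 mcg/mL.
Steady-state peak Cmax,ss = C₀·R ≈ 5.685 × 1.0774 ≈ 6.125 mcg/mL.
Peak 6.1 mcg/mL vs MTC 2 mcg/mL: exceeds toxic threshold.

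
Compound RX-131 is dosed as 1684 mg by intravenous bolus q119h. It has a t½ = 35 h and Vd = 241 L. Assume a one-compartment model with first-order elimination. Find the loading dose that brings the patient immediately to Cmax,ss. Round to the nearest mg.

1860 mg

f = (1/2)^(119/35) ≈ 0.094732; accumulation ratio R = 1/(1−f) ≈ 1.10465.
Loading dose to hit Cmax,ss on first dose: D_load = D_maint·R ≈ 1684 × 1.10465 ≈ 1860.23 mg.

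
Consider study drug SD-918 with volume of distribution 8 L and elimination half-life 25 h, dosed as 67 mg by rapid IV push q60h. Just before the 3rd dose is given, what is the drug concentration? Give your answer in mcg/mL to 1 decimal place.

1.9 mcg/mL

f = (1/2)^(τ/t½) = (1/2)^(60/25) ≈ 0.1895.
C₀ = D/Vd = 67/8 ≈ 8.375 mcg/mL.
Before the 3rd dose, 2 doses have been given. Superposition: Cmin = C₀·(f + f²).
≈ 8.375 × (0.1895 + 0.0359) ≈ 8.375 × 0.2254 ≈ 1.888 mcg/mL.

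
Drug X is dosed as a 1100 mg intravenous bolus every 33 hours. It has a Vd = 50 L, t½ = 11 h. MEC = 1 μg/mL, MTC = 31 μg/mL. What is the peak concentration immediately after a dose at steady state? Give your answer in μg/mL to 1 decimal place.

25.1 μg/mL

τ = 33 h = 3 half-lives, so f = (1/2)^3 = 0.125.
Accumulation ratio R = 1/(1 − f) = 1/0.875 = 8/7.
Single-dose peak C₀ = D/Vd = 1100/50 = 22 μg/mL.
Steady-state peak Cmax,ss = C₀·R = 22 × 8/7 ≈ 25.143 μg/mL.
Peak 25.1 μg/mL vs MTC 31 μg/mL: below toxic threshold.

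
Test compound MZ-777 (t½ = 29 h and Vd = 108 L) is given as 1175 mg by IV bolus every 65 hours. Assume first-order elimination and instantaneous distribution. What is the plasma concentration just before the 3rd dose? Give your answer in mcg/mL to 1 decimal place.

f = (1/2)^(τ/t½) = (1/2)^(65/29) ≈ 0.2115.
C₀ = D/Vd = 1175/108 ≈ 10.880 mcg/mL.
Before the 3rd dose, 2 doses have been given. Superposition: Cmin = C₀·(f + f²).
≈ 10.880 × (0.2115 + 0.0447) ≈ 10.880 × 0.2562 ≈ 2.787 mcg/mL.

2.8 mcg/mL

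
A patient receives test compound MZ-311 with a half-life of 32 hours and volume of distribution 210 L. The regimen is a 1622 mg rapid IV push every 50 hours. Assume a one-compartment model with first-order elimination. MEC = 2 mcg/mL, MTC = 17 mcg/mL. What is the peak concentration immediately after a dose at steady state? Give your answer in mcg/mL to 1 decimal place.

11.7 mcg/mL

k = ln2/t½ = ln2/32 ≈ 0.021661 h⁻¹; fraction remaining f = e^(−kτ) = e^(−0.021661×50) ≈ 0.3386.
Accumulation ratio R = 1/(1 − f) ≈ 1/0.6614 ≈ 1.5119.
Each bolus raises the concentration by D/Vd = 1622/210 ≈ 7.724 mcg/mL.
Cmax,ss = C₀/(1 − f) ≈ 7.724/0.6614 ≈ 11.678 mcg/mL.
Peak 11.7 mcg/mL vs MTC 17 mcg/mL: below toxic threshold.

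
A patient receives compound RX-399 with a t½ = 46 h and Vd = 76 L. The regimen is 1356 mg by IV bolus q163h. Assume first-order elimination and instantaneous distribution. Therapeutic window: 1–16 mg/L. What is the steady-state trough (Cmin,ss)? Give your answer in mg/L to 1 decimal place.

1.7 mg/L

Over one 163-h interval, 163/46 ≈ 3.5435 half-lives elapse, leaving f ≈ 0.0858 of each dose.
Single-dose peak C₀ = D/Vd = 1356/76 ≈ 17.842 mg/L.
Steady-state trough Cmin,ss = C₀·f/(1−f) ≈ 17.842 × 0.0858/0.9142 ≈ 1.675 mg/L.
Trough 1.7 mg/L vs MEC 1 mg/L: adequate.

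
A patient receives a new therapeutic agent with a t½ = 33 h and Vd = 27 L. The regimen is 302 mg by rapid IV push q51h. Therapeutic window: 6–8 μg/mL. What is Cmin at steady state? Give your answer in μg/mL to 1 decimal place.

5.8 μg/mL

Over one 51-h interval, 51/33 ≈ 1.5455 half-lives elapse, leaving f ≈ 0.3426 of each dose.
At steady state, accumulation factor R = 1/(1 − e^(−kτ)) ≈ 1.5211.
Single-dose peak C₀ = D/Vd = 302/27 ≈ 11.185 μg/mL.
Steady-state peak Cmax,ss = C₀·R ≈ 11.185 × 1.5211 ≈ 17.014 μg/mL.
Steady-state trough Cmin,ss = Cmax,ss·f ≈ 17.014 × 0.3426 ≈ 5.829 μg/mL.
Trough 5.8 μg/mL vs MEC 6 μg/mL: subtherapeutic.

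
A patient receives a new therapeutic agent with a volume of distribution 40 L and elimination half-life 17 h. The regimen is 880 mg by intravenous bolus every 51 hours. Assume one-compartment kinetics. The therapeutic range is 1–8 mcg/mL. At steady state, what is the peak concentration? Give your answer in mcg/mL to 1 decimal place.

25.1 mcg/mL

The dosing interval is 3 half-lives, so f = 2^(−3) = 0.125.
At steady state, R = 1/(1 − 0.125) = 8/7.
Single-dose peak C₀ = D/Vd = 880/40 = 22 mcg/mL.
Steady-state peak Cmax,ss = C₀·R = 22 × 8/7 ≈ 25.143 mcg/mL.
Peak 25.1 mcg/mL vs MTC 8 mcg/mL: exceeds toxic threshold.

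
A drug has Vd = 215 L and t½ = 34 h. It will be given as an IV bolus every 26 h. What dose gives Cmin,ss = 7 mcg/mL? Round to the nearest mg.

1052 mg

τ/t½ = 26/34 ≈ 0.76471, so f = (1/2)^(26/34) ≈ 0.588573.
Cmin,ss = (D/Vd)·f/(1−f), so D = Cmin,ss·Vd·(1−f)/f.
D = 7 × 215 × (1−f)/f ≈ 7 × 215 × 0.69902 ≈ 1052.03 mg.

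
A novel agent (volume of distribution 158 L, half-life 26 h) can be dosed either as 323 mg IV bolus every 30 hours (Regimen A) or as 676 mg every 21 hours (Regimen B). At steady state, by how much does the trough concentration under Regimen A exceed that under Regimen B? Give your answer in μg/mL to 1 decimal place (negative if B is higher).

Regimen A: f = (1/2)^(30/26) ≈ 0.4494; Cmin,ss = (323/158)·f/(1−f) ≈ 1.669 μg/mL.
Regimen B: f = (1/2)^(21/26) ≈ 0.5713; Cmin,ss = (676/158)·f/(1−f) ≈ 5.702 μg/mL.
Difference ≈ 1.669 − 5.702 ≈ -4.033 μg/mL.

-4.0 μg/mL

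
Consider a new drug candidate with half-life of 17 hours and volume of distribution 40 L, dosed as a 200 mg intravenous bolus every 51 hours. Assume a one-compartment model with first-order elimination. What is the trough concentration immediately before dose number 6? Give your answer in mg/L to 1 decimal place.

f = (1/2)^(τ/t½) = (1/2)^(51/17) ≈ 0.1250.
C₀ = D/Vd = 200/40 ≈ 5.000 mg/L.
Before the 6th dose, 5 doses have been given. Superposition: Cmin = C₀·(f + f² + … + f^5).
≈ 5.000 × (0.1250 + 0.0156 + 0.0020 + 0.0002 + 0.0000) ≈ 5.000 × 0.1428 ≈ 0.714 mg/L.

0.7 mg/L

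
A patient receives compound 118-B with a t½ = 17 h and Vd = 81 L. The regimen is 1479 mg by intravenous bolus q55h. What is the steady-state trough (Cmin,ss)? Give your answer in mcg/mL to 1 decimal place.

Over one 55-h interval, 55/17 ≈ 3.2353 half-lives elapse, leaving f ≈ 0.1062 of each dose.
At steady state, accumulation factor R = 1/(1 − e^(−kτ)) ≈ 1.1188.
Single-dose peak C₀ = D/Vd = 1479/81 ≈ 18.259 mcg/mL.
Cmax,ss = C₀/(1 − f) ≈ 18.259/0.8938 ≈ 20.429 mcg/mL.
Steady-state trough Cmin,ss = Cmax,ss·f ≈ 20.429 × 0.1062 ≈ 2.170 mcg/mL.

2.2 mcg/mL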